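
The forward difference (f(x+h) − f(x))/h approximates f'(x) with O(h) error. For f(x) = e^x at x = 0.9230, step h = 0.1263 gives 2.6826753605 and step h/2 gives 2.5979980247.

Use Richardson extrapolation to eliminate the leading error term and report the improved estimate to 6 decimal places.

2.513321

Leading term ∝ h^1; use weight 2 = 2^1.
2*2.5979980247 = 5.1959960494; 5.1959960494 − 2.6826753605 = 2.5133206889
Denominator 2 − 1 = 1.
Result: 2.5133206889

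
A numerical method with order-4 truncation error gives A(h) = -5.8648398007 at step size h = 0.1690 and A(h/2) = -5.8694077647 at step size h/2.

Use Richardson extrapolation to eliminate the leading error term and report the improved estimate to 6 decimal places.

-5.869712

Leading term ∝ h^4; use weight 16 = 2^4.
16·(-5.8694077647) − (-5.8648398007) = -88.0456844345
Extrapolated: (-88.0456844345) / 15 = -5.8697122956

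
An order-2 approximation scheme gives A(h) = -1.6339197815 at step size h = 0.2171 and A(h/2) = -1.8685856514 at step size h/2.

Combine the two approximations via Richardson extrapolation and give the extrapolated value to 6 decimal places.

Error is O(h^2); halving h shrinks it by 2^2 = 4.
Top: 4(-1.8685856514) − (-1.6339197815) = -5.8404228241
Denominator 4 − 1 = 3.
Result: -1.9468076080
Correction |R − A(h/2)| = 7.822e-02; gap |A(h/2) − A(h)| = 2.347e-01.

-1.946808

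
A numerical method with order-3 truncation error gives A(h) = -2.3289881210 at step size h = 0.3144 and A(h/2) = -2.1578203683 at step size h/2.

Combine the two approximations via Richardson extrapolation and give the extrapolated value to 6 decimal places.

-2.133368

Order 3 gives 2^r = 8 and 2^r − 1 = 7.
Difference of the inputs: -2.1578203683 − (-2.3289881210) = 0.1711677527
Divide by 2^3 − 1 = 7: 0.1711677527/7 = 0.0244525361
R = -2.1578203683 + 0.0244525361 = -2.1333678322
Shift from A(h/2): +0.0244525361.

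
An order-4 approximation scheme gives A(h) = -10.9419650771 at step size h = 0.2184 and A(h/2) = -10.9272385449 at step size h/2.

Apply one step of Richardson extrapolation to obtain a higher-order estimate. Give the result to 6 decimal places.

Method order is 4; weight 2^4 = 16.
2^4×A(h/2) = -174.8358167184; minus A(h) gives -163.8938516413.
Denominator 16 − 1 = 15.
(-163.8938516413) ÷ 15 = -10.9262567761

-10.926257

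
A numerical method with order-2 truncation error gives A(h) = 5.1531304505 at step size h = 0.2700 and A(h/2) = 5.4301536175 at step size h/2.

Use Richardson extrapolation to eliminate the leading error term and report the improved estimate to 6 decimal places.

Error is O(h^2); halving h shrinks it by 2^2 = 4.
4*5.4301536175 − 5.1531304505 = 16.5674840195
R = 16.5674840195/3 = 5.5224946732

5.522495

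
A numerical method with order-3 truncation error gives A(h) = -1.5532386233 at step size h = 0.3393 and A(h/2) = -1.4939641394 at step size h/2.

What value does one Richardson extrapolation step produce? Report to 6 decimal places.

The method has order 3: 2^3 = 8.
2^3×A(h/2) = -11.9517131152; minus A(h) gives -10.3984744919.
(8×(-1.4939641394) − (-1.5532386233))/(8 − 1) = -1.4854963560

-1.485496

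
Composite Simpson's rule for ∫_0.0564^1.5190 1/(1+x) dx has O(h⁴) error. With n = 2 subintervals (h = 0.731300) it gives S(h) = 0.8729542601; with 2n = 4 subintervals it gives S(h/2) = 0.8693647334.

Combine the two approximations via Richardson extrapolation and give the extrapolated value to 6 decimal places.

0.869125

The method has order 4: 2^4 = 16.
Weighted: 13.9098357344 − 0.8729542601 = 13.0368814743
Divide by 2^4 − 1 = 15.
R = 13.0368814743/15 = 0.8691254316
Correction |R − A(h/2)| = 2.393e-04; gap |A(h/2) − A(h)| = 3.590e-03.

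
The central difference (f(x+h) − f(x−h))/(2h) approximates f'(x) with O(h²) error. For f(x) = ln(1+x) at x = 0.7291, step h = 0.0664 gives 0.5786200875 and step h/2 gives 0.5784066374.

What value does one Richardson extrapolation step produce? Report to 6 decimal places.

0.578335

Leading term ∝ h^2; use weight 4 = 2^2.
4·0.5784066374 = 2.3136265496; 2.3136265496 − 0.5786200875 = 1.7350064621
Divide by 2^2 − 1 = 3.
Extrapolated: 1.7350064621 / 3 = 0.5783354874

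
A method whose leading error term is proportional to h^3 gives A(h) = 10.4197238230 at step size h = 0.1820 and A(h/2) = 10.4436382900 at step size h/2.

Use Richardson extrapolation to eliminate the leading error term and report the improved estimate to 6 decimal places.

Method order is 3; weight 2^3 = 8.
Weighted: 83.5491063200 − 10.4197238230 = 73.1293824970
Divide by 2^3 − 1 = 7.
Extrapolated: 73.1293824970 / 7 = 10.4470546424
Gap between inputs: 2.391e-02; correction applied: +0.0034163524.

10.447055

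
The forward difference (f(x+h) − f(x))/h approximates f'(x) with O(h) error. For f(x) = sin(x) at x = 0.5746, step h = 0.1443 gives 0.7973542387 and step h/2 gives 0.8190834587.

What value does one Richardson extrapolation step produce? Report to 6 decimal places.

0.840813

r = 1: numerator weight 2, denominator 1.
Numerator 2*A(h/2) − A(h) = 2*0.8190834587 − 0.7973542387 = 0.8408126787
Divide by 2^1 − 1 = 1.
R = 0.8408126787/1 = 0.8408126787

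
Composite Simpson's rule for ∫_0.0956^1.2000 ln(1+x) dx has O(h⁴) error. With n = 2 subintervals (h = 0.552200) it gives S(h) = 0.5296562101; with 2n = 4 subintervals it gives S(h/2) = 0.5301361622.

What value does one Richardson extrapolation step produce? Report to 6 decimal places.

0.530168

Error is O(h^4); halving h shrinks it by 2^4 = 16.
16*0.5301361622 = 8.4821785952; subtract 0.5296562101 → 7.9525223851
7.9525223851 ÷ 15 = 0.5301681590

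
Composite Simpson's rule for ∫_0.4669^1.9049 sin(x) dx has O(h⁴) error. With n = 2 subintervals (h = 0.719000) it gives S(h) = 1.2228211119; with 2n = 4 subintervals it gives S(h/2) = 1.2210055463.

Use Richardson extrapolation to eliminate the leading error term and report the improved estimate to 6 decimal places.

Error is O(h^4); halving h shrinks it by 2^4 = 16.
A(h/2) − A(h) = 1.2210055463 − 1.2228211119 = -0.0018155656
Correction (A(h/2) − A(h))/(16 − 1) = (-0.0018155656)/15 = -0.0001210377
R = 1.2210055463 − 0.0001210377 = 1.2208845086
Gap between inputs: 1.816e-03; correction applied: −0.0001210377.

1.220885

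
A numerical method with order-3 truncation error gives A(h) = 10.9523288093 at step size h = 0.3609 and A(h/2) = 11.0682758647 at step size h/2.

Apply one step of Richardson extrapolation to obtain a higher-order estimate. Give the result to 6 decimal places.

Error is O(h^3); halving h shrinks it by 2^3 = 8.
8*11.0682758647 = 88.5462069176; 88.5462069176 − 10.9523288093 = 77.5938781083
Denominator 8 − 1 = 7.
(8*11.0682758647 − 10.9523288093)/(8 − 1) = 11.0848397298
Gap between inputs: 1.159e-01; correction applied: +0.0165638651.

11.084840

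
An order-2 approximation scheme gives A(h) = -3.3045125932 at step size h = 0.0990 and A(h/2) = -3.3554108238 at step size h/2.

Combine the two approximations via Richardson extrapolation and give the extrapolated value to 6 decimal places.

-3.372377

Leading term ∝ h^2; use weight 4 = 2^2.
Numerator 4·A(h/2) − A(h) = 4·(-3.3554108238) − (-3.3045125932) = -10.1171307020
(-10.1171307020) ÷ 3 = -3.3723769007
Gap between inputs: 5.090e-02; correction applied: −0.0169660769.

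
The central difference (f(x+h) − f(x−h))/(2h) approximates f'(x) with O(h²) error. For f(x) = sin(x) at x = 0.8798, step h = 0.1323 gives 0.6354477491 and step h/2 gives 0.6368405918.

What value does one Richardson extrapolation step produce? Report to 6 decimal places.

r = 2: numerator weight 4, denominator 3.
4·0.6368405918 − 0.6354477491 = 1.9119146181
R = 1.9119146181/3 = 0.6373048727
Correction |R − A(h/2)| = 4.643e-04; gap |A(h/2) − A(h)| = 1.393e-03.

0.637305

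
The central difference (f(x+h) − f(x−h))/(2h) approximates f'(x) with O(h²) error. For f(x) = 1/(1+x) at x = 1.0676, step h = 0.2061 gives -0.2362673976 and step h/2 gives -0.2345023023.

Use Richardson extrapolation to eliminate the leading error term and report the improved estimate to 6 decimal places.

-0.233914

With r = 2 the leading error scales as h^2, so the weight is 2^2 = 4.
Difference of the inputs: -0.2345023023 − (-0.2362673976) = 0.0017650953
Correction (A(h/2) − A(h))/(4 − 1) = 0.0017650953/3 = 0.0005883651
R = A(h/2) + (A(h/2) − A(h))/3 = -0.2345023023 + 0.0005883651 = -0.2339139372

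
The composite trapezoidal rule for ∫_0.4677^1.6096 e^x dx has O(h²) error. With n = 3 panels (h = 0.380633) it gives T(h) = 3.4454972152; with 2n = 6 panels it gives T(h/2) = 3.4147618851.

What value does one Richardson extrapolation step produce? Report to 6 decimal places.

Leading term ∝ h^2; use weight 4 = 2^2.
4*3.4147618851 = 13.6590475404; subtract 3.4454972152 → 10.2135503252
Extrapolated: 10.2135503252 / 3 = 3.4045167751

3.404517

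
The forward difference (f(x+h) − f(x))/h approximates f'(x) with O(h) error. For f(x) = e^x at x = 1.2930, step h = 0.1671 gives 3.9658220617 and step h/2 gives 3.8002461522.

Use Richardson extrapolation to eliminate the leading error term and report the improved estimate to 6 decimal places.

Error is O(h^1); halving h shrinks it by 2^1 = 2.
Difference of the inputs: 3.8002461522 − 3.9658220617 = -0.1655759095
Divide by 2^1 − 1 = 1: (-0.1655759095)/1 = -0.1655759095
R = A(h/2) + (A(h/2) − A(h))/1 = 3.8002461522 − 0.1655759095 = 3.6346702427
Shift from A(h/2): −0.1655759095.

3.634670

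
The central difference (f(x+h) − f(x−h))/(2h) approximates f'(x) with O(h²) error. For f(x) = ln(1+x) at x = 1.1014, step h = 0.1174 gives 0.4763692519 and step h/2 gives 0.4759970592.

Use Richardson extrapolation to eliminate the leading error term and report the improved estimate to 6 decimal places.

0.475873

Error is O(h^2); halving h shrinks it by 2^2 = 4.
4·0.4759970592 − 0.4763692519 = 1.4276189849
Denominator 4 − 1 = 3.
Result: 0.4758729950
Correction |R − A(h/2)| = 1.241e-04; gap |A(h/2) − A(h)| = 3.722e-04.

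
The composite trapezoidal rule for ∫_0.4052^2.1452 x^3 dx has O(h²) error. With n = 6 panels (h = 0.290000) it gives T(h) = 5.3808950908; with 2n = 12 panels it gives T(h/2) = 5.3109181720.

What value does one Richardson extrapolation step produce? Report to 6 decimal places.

5.287593

Error is O(h^2); halving h shrinks it by 2^2 = 4.
4·5.3109181720 − 5.3808950908 = 15.8627775972
Denominator 4 − 1 = 3.
Result: 5.2875925324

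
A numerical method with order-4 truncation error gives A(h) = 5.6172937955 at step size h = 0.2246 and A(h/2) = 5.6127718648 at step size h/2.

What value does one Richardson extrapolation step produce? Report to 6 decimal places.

5.612470

Method order is 4; weight 2^4 = 16.
16·5.6127718648 = 89.8043498368; 89.8043498368 − 5.6172937955 = 84.1870560413
R = 84.1870560413/15 = 5.6124704028
Correction |R − A(h/2)| = 3.015e-04; gap |A(h/2) − A(h)| = 4.522e-03.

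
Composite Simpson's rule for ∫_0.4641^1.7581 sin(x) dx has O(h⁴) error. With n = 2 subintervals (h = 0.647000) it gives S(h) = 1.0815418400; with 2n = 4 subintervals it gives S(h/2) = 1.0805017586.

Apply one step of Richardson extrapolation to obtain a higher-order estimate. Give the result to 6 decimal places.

1.080432

With r = 4 the leading error scales as h^4, so the weight is 2^4 = 16.
16 × 1.0805017586 = 17.2880281376; 17.2880281376 − 1.0815418400 = 16.2064862976
R = 16.2064862976/15 = 1.0804324198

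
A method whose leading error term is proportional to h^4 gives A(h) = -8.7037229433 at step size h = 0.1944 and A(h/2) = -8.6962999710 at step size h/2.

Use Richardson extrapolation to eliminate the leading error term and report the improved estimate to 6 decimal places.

Leading term ∝ h^4; use weight 16 = 2^4.
16·(-8.6962999710) = -139.1407995360; (-139.1407995360) − (-8.7037229433) = -130.4370765927
(-130.4370765927) ÷ 15 = -8.6958051062

-8.695805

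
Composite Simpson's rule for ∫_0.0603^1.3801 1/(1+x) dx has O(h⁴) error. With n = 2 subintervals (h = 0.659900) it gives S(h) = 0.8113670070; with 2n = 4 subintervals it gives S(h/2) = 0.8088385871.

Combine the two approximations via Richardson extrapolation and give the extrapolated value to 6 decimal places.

r = 4, so 2^r = 16.
2^4*A(h/2) = 12.9414173936; minus A(h) gives 12.1300503866.
12.1300503866 ÷ 15 = 0.8086700258
Correction |R − A(h/2)| = 1.686e-04; gap |A(h/2) − A(h)| = 2.528e-03.

0.808670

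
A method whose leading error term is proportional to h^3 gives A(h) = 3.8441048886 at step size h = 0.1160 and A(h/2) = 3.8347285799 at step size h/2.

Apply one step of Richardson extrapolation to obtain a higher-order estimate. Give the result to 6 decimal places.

3.833389

With r = 3 the leading error scales as h^3, so the weight is 2^3 = 8.
8 × 3.8347285799 = 30.6778286392; subtract 3.8441048886 → 26.8337237506
Denominator 8 − 1 = 7.
26.8337237506 ÷ 7 = 3.8333891072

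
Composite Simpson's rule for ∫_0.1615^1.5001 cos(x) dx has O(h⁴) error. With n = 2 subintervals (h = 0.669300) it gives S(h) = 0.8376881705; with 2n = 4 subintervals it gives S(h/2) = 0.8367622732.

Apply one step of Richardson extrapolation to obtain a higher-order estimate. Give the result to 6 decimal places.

0.836701

r = 4, so 2^r = 16.
16*0.8367622732 = 13.3881963712; subtract 0.8376881705 → 12.5505082007
R = 12.5505082007/15 = 0.8367005467
Shift from A(h/2): −0.0000617265.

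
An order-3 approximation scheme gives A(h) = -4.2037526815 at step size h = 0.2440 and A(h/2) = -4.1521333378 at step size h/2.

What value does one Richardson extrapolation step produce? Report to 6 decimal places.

-4.144759

Leading term ∝ h^3; use weight 8 = 2^3.
Difference of the inputs: -4.1521333378 − (-4.2037526815) = 0.0516193437
Correction (A(h/2) − A(h))/(8 − 1) = 0.0516193437/7 = 0.0073741920
R = -4.1521333378 + 0.0073741920 = -4.1447591458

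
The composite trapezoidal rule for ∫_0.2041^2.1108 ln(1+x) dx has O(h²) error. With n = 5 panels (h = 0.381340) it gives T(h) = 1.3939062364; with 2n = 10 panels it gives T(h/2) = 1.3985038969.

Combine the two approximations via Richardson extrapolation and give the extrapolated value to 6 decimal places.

Error is O(h^2); halving h shrinks it by 2^2 = 4.
Numerator 4*A(h/2) − A(h) = 4*1.3985038969 − 1.3939062364 = 4.2001093512
Denominator 4 − 1 = 3.
Extrapolated: 4.2001093512 / 3 = 1.4000364504
Correction |R − A(h/2)| = 1.533e-03; gap |A(h/2) − A(h)| = 4.598e-03.

1.400036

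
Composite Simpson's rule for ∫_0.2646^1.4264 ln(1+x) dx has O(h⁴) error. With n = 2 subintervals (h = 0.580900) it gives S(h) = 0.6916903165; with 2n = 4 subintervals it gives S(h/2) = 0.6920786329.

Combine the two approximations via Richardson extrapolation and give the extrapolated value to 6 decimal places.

0.692105

Order 4 gives 2^r = 16 and 2^r − 1 = 15.
Top: 16(0.6920786329) − (0.6916903165) = 10.3815678099
R = 10.3815678099/15 = 0.6921045207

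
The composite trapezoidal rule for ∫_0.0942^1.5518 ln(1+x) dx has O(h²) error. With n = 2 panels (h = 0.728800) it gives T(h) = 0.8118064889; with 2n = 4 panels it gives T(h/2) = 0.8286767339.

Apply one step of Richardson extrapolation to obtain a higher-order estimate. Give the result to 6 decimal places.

Leading term ∝ h^2; use weight 4 = 2^2.
2^2×A(h/2) = 3.3147069356; minus A(h) gives 2.5029004467.
2.5029004467 ÷ 3 = 0.8343001489

0.834300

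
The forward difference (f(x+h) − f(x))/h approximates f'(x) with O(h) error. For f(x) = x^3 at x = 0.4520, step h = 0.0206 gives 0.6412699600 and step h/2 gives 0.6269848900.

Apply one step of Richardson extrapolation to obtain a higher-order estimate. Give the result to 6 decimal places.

0.612700

Method order is 1; weight 2^1 = 2.
2*0.6269848900 = 1.2539697800; 1.2539697800 − 0.6412699600 = 0.6126998200
R = 0.6126998200/1 = 0.6126998200
Correction |R − A(h/2)| = 1.429e-02; gap |A(h/2) − A(h)| = 1.429e-02.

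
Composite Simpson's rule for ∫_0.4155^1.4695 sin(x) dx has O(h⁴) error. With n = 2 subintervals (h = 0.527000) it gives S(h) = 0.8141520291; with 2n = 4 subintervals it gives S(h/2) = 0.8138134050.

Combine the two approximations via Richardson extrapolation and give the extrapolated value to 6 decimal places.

Leading term ∝ h^4; use weight 16 = 2^4.
2^4*A(h/2) = 13.0210144800; minus A(h) gives 12.2068624509.
Extrapolated: 12.2068624509 / 15 = 0.8137908301
Gap between inputs: 3.386e-04; correction applied: −0.0000225749.

0.813791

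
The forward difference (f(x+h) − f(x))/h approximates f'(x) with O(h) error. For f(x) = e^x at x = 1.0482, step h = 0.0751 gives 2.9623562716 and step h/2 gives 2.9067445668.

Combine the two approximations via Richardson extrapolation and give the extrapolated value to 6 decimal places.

2.851133

r = 1, so 2^r = 2.
Weighted: 5.8134891336 − 2.9623562716 = 2.8511328620
Divide by 2^1 − 1 = 1.
(2 × 2.9067445668 − 2.9623562716)/(2 − 1) = 2.8511328620
Gap between inputs: 5.561e-02; correction applied: −0.0556117048.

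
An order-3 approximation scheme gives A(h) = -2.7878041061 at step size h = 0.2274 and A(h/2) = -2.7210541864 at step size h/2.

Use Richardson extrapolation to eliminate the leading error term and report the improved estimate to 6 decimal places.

-2.711518

r = 3: numerator weight 8, denominator 7.
Numerator 8·A(h/2) − A(h) = 8·(-2.7210541864) − (-2.7878041061) = -18.9806293851
R = (-18.9806293851)/7 = -2.7115184836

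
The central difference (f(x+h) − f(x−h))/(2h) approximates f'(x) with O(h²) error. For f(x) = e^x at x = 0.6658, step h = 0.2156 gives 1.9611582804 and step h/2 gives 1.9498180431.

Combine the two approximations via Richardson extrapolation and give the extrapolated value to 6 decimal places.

1.946038

r = 2, so 2^r = 4.
4*1.9498180431 − 1.9611582804 = 5.8381138920
(4*1.9498180431 − 1.9611582804)/(4 − 1) = 1.9460379640
Shift from A(h/2): −0.0037800791.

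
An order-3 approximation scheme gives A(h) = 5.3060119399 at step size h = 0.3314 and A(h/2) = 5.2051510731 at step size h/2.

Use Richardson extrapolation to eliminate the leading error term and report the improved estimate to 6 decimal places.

Error is O(h^3); halving h shrinks it by 2^3 = 8.
2^3·A(h/2) = 41.6412085848; minus A(h) gives 36.3351966449.
36.3351966449 ÷ 7 = 5.1907423778
Shift from A(h/2): −0.0144086953.

5.190742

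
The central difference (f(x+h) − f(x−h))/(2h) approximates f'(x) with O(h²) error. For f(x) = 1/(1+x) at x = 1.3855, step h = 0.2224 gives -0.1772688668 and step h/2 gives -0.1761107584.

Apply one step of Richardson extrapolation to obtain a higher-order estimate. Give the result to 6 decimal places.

-0.175725

Order 2 gives 2^r = 4 and 2^r − 1 = 3.
4·(-0.1761107584) − (-0.1772688668) = -0.5271741668
Divide by 2^2 − 1 = 3.
(-0.5271741668) ÷ 3 = -0.1757247223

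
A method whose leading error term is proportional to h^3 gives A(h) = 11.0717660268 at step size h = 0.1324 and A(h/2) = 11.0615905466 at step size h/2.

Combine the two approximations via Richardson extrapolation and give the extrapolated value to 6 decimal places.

11.060137

The method has order 3: 2^3 = 8.
Difference of the inputs: 11.0615905466 − 11.0717660268 = -0.0101754802
Correction (A(h/2) − A(h))/(8 − 1) = (-0.0101754802)/7 = -0.0014536400
R = A(h/2) + (A(h/2) − A(h))/7 = 11.0615905466 − 0.0014536400 = 11.0601369066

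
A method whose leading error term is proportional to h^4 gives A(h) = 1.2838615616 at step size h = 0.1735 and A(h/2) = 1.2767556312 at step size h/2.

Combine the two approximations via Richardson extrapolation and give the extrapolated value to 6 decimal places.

1.276282

r = 4: numerator weight 16, denominator 15.
2^4×A(h/2) = 20.4280900992; minus A(h) gives 19.1442285376.
Denominator 16 − 1 = 15.
Extrapolated: 19.1442285376 / 15 = 1.2762819025
Shift from A(h/2): −0.0004737287.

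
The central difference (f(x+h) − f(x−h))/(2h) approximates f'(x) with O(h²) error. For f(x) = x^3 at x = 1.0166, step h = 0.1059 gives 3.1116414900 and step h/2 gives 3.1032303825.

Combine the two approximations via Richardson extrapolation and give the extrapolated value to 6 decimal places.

3.100427

With r = 2 the leading error scales as h^2, so the weight is 2^2 = 4.
4*3.1032303825 = 12.4129215300; subtract 3.1116414900 → 9.3012800400
Denominator 4 − 1 = 3.
Result: 3.1004266800
Shift from A(h/2): −0.0028037025.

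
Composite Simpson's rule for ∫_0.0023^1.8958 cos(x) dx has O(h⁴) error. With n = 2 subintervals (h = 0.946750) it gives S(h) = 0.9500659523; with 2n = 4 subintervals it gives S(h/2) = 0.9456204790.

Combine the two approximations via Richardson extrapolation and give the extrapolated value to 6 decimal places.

0.945324

With r = 4 the leading error scales as h^4, so the weight is 2^4 = 16.
Numerator 16·A(h/2) − A(h) = 16·0.9456204790 − 0.9500659523 = 14.1798617117
Denominator 16 − 1 = 15.
R = 14.1798617117/15 = 0.9453241141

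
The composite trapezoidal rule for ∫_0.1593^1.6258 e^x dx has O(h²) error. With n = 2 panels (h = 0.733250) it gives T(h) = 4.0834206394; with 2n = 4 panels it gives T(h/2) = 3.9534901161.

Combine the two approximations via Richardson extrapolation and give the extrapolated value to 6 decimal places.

3.910180

With r = 2 the leading error scales as h^2, so the weight is 2^2 = 4.
4 × 3.9534901161 = 15.8139604644; subtract 4.0834206394 → 11.7305398250
Divide by 2^2 − 1 = 3.
11.7305398250 ÷ 3 = 3.9101799417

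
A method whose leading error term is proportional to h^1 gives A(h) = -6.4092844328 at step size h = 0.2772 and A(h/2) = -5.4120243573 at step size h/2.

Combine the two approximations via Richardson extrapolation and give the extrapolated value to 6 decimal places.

r = 1, so 2^r = 2.
2 × (-5.4120243573) = -10.8240487146; subtract (-6.4092844328) → -4.4147642818
(2 × (-5.4120243573) − (-6.4092844328))/(2 − 1) = -4.4147642818

-4.414764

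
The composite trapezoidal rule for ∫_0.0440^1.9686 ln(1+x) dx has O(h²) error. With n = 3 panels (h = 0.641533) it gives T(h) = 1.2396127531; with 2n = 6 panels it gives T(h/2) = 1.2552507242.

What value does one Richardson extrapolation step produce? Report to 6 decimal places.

1.260463

Leading term ∝ h^2; use weight 4 = 2^2.
4·1.2552507242 − 1.2396127531 = 3.7813901437
R = 3.7813901437/3 = 1.2604633812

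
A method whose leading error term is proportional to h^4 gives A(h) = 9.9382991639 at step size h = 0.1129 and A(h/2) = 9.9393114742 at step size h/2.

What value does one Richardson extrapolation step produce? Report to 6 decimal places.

9.939379

With r = 4 the leading error scales as h^4, so the weight is 2^4 = 16.
16*9.9393114742 = 159.0289835872; 159.0289835872 − 9.9382991639 = 149.0906844233
Divide by 2^4 − 1 = 15.
So the Richardson estimate is 9.9393789616.
Gap between inputs: 1.012e-03; correction applied: +0.0000674874.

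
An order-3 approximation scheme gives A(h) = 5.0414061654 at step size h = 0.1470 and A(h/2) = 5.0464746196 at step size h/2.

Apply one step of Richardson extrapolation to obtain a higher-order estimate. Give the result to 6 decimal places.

5.047199

r = 3, so 2^r = 8.
Weighted: 40.3717969568 − 5.0414061654 = 35.3303907914
Divide by 2^3 − 1 = 7.
R = 35.3303907914/7 = 5.0471986845
Correction |R − A(h/2)| = 7.241e-04; gap |A(h/2) − A(h)| = 5.068e-03.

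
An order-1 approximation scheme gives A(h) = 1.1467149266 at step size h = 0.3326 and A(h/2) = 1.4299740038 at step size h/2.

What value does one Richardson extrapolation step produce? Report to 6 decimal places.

1.713233

The method has order 1: 2^1 = 2.
Difference of the inputs: 1.4299740038 − 1.1467149266 = 0.2832590772
Correction (A(h/2) − A(h))/(2 − 1) = 0.2832590772/1 = 0.2832590772
R = 1.4299740038 + 0.2832590772 = 1.7132330810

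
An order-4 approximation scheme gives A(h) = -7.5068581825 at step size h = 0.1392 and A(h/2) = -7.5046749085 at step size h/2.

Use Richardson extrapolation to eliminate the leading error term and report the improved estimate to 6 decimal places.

-7.504529

Error is O(h^4); halving h shrinks it by 2^4 = 16.
2^4 × A(h/2) = -120.0747985360; minus A(h) gives -112.5679403535.
Denominator 16 − 1 = 15.
Result: -7.5045293569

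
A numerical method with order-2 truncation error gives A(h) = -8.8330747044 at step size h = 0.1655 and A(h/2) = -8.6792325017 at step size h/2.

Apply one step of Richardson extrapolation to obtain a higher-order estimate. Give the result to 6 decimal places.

r = 2: numerator weight 4, denominator 3.
Numerator 4*A(h/2) − A(h) = 4*(-8.6792325017) − (-8.8330747044) = -25.8838553024
Extrapolated: (-25.8838553024) / 3 = -8.6279517675

-8.627952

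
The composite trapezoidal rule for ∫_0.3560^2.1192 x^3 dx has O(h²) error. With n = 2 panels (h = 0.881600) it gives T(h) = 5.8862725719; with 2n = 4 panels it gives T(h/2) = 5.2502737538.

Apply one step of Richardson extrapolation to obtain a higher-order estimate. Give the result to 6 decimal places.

Method order is 2; weight 2^2 = 4.
4·5.2502737538 = 21.0010950152; subtract 5.8862725719 → 15.1148224433
Denominator 4 − 1 = 3.
(4·5.2502737538 − 5.8862725719)/(4 − 1) = 5.0382741478
Correction |R − A(h/2)| = 2.120e-01; gap |A(h/2) − A(h)| = 6.360e-01.

5.038274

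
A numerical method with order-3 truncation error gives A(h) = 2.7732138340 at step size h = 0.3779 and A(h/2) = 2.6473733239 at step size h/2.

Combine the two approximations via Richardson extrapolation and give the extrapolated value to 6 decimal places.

2.629396

Error is O(h^3); halving h shrinks it by 2^3 = 8.
Weighted: 21.1789865912 − 2.7732138340 = 18.4057727572
18.4057727572 ÷ 7 = 2.6293961082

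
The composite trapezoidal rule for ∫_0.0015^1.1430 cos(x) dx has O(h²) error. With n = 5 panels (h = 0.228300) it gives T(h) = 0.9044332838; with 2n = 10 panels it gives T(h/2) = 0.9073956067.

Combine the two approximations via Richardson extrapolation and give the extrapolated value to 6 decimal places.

0.908383

r = 2, so 2^r = 4.
Difference of the inputs: 0.9073956067 − 0.9044332838 = 0.0029623229
Divide by 2^2 − 1 = 3: 0.0029623229/3 = 0.0009874410
R = A(h/2) + (A(h/2) − A(h))/3 = 0.9073956067 + 0.0009874410 = 0.9083830477
Shift from A(h/2): +0.0009874410.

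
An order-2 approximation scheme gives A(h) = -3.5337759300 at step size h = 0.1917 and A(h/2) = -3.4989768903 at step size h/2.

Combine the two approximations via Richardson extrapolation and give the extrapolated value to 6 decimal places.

The method has order 2: 2^2 = 4.
4 × (-3.4989768903) = -13.9959075612; (-13.9959075612) − (-3.5337759300) = -10.4621316312
R = (-10.4621316312)/3 = -3.4873772104

-3.487377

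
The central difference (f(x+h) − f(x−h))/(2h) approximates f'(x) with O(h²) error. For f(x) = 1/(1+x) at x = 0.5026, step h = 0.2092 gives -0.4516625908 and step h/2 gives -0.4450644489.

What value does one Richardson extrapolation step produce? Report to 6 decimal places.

-0.442865

Error is O(h^2); halving h shrinks it by 2^2 = 4.
Difference of the inputs: -0.4450644489 − (-0.4516625908) = 0.0065981419
Divide by 2^2 − 1 = 3: 0.0065981419/3 = 0.0021993806
R = A(h/2) + (A(h/2) − A(h))/3 = -0.4450644489 + 0.0021993806 = -0.4428650683
Gap between inputs: 6.598e-03; correction applied: +0.0021993806.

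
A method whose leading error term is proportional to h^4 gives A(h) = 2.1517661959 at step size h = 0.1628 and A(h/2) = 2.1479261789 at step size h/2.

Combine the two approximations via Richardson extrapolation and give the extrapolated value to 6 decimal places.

With r = 4 the leading error scales as h^4, so the weight is 2^4 = 16.
16×2.1479261789 = 34.3668188624; subtract 2.1517661959 → 32.2150526665
Denominator 16 − 1 = 15.
(16×2.1479261789 − 2.1517661959)/(16 − 1) = 2.1476701778
Gap between inputs: 3.840e-03; correction applied: −0.0002560011.

2.147670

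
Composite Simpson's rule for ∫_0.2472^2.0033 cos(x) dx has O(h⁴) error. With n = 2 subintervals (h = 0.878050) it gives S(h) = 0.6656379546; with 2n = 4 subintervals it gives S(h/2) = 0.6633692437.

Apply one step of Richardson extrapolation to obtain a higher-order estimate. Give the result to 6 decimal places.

0.663218

Leading term ∝ h^4; use weight 16 = 2^4.
Numerator 16·A(h/2) − A(h) = 16·0.6633692437 − 0.6656379546 = 9.9482699446
Divide by 2^4 − 1 = 15.
9.9482699446 ÷ 15 = 0.6632179963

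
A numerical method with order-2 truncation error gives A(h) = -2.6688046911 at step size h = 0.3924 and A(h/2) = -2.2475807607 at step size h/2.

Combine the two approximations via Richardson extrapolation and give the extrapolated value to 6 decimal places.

-2.107173

Error is O(h^2); halving h shrinks it by 2^2 = 4.
A(h/2) − A(h) = -2.2475807607 − (-2.6688046911) = 0.4212239304
Divide by 2^2 − 1 = 3: 0.4212239304/3 = 0.1404079768
R = A(h/2) + (A(h/2) − A(h))/3 = -2.2475807607 + 0.1404079768 = -2.1071727839
Correction |R − A(h/2)| = 1.404e-01; gap |A(h/2) − A(h)| = 4.212e-01.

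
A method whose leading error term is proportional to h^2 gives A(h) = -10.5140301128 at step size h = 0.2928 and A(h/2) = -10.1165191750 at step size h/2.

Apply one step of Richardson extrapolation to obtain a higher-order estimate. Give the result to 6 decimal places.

-9.984016

r = 2, so 2^r = 4.
2^2 × A(h/2) = -40.4660767000; minus A(h) gives -29.9520465872.
Divide by 2^2 − 1 = 3.
(-29.9520465872) ÷ 3 = -9.9840155291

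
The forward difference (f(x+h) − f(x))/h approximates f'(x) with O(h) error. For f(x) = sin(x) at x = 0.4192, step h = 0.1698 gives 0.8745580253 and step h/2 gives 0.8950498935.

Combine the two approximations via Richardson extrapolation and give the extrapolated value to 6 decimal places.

0.915542

Method order is 1; weight 2^1 = 2.
Numerator 2*A(h/2) − A(h) = 2*0.8950498935 − 0.8745580253 = 0.9155417617
Divide by 2^1 − 1 = 1.
Result: 0.9155417617
Shift from A(h/2): +0.0204918682.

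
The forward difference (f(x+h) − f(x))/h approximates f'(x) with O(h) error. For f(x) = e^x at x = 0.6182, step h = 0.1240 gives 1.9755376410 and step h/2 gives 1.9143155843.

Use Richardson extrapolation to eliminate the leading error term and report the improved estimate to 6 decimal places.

1.853094

With r = 1 the leading error scales as h^1, so the weight is 2^1 = 2.
Top: 2(1.9143155843) − (1.9755376410) = 1.8530935276
Divide by 2^1 − 1 = 1.
1.8530935276 ÷ 1 = 1.8530935276
Gap between inputs: 6.122e-02; correction applied: −0.0612220567.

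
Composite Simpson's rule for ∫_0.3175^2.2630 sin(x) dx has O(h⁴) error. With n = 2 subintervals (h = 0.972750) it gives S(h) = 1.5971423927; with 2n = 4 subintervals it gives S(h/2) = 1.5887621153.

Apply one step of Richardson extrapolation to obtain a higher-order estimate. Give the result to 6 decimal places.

1.588203

Leading term ∝ h^4; use weight 16 = 2^4.
16×1.5887621153 − 1.5971423927 = 23.8230514521
Divide by 2^4 − 1 = 15.
So the Richardson estimate is 1.5882034301.
Gap between inputs: 8.380e-03; correction applied: −0.0005586852.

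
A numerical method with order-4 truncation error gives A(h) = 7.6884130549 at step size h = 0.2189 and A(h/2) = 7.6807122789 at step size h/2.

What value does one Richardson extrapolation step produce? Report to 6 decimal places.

Order 4 gives 2^r = 16 and 2^r − 1 = 15.
Top: 16(7.6807122789) − (7.6884130549) = 115.2029834075
Denominator 16 − 1 = 15.
So the Richardson estimate is 7.6801988938.

7.680199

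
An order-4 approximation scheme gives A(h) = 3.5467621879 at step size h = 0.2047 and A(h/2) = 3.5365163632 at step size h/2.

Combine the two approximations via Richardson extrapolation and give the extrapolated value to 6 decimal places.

3.535833

Order 4 gives 2^r = 16 and 2^r − 1 = 15.
Difference of the inputs: 3.5365163632 − 3.5467621879 = -0.0102458247
Divide by 2^4 − 1 = 15: (-0.0102458247)/15 = -0.0006830550
R = A(h/2) + (A(h/2) − A(h))/15 = 3.5365163632 − 0.0006830550 = 3.5358333082
Shift from A(h/2): −0.0006830550.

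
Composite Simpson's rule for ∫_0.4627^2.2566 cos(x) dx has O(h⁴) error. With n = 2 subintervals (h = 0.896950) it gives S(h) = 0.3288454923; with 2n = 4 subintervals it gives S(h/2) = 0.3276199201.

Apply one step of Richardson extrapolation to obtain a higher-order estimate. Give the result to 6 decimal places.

0.327538

r = 4, so 2^r = 16.
16·0.3276199201 − 0.3288454923 = 4.9130732293
Denominator 16 − 1 = 15.
R = 4.9130732293/15 = 0.3275382153
Correction |R − A(h/2)| = 8.170e-05; gap |A(h/2) − A(h)| = 1.226e-03.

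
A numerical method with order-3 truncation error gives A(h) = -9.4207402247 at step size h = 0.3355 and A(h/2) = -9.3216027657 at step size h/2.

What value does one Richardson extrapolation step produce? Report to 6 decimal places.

-9.307440

With r = 3 the leading error scales as h^3, so the weight is 2^3 = 8.
2^3×A(h/2) = -74.5728221256; minus A(h) gives -65.1520819009.
Divide by 2^3 − 1 = 7.
Result: -9.3074402716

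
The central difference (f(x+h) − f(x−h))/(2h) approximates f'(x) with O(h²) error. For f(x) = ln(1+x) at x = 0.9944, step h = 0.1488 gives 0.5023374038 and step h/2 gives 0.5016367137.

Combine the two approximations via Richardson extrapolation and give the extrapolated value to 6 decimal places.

0.501403

r = 2, so 2^r = 4.
4 × 0.5016367137 − 0.5023374038 = 1.5042094510
R = 1.5042094510/3 = 0.5014031503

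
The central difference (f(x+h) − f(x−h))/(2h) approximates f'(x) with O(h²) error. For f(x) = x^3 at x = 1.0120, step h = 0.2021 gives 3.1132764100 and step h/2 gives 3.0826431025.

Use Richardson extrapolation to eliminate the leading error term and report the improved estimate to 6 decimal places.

3.072432

r = 2, so 2^r = 4.
A(h/2) − A(h) = 3.0826431025 − 3.1132764100 = -0.0306333075
Divide by 2^2 − 1 = 3: (-0.0306333075)/3 = -0.0102111025
R = 3.0826431025 − 0.0102111025 = 3.0724320000
Gap between inputs: 3.063e-02; correction applied: −0.0102111025.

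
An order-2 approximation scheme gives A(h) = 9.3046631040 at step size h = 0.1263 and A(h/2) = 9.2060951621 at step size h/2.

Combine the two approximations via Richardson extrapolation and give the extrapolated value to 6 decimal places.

r = 2, so 2^r = 4.
4 × 9.2060951621 = 36.8243806484; 36.8243806484 − 9.3046631040 = 27.5197175444
Denominator 4 − 1 = 3.
R = 27.5197175444/3 = 9.1732391815

9.173239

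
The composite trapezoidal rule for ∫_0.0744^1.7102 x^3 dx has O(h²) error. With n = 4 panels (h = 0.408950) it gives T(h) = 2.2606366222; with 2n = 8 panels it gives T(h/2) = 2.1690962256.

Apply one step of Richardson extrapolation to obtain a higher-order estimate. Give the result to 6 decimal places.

The method has order 2: 2^2 = 4.
2^2*A(h/2) = 8.6763849024; minus A(h) gives 6.4157482802.
Denominator 4 − 1 = 3.
(4*2.1690962256 − 2.2606366222)/(4 − 1) = 2.1385827601

2.138583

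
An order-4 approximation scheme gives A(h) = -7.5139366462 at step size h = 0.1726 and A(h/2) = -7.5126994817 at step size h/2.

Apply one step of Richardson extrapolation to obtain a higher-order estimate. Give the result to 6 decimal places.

-7.512617

The method has order 4: 2^4 = 16.
Weighted: (-120.2031917072) − (-7.5139366462) = -112.6892550610
(-112.6892550610) ÷ 15 = -7.5126170041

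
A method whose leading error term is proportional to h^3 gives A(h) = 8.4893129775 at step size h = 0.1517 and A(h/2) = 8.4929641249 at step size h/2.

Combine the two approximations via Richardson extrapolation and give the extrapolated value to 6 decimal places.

With r = 3 the leading error scales as h^3, so the weight is 2^3 = 8.
8×8.4929641249 = 67.9437129992; 67.9437129992 − 8.4893129775 = 59.4544000217
Divide by 2^3 − 1 = 7.
Extrapolated: 59.4544000217 / 7 = 8.4934857174
Correction |R − A(h/2)| = 5.216e-04; gap |A(h/2) − A(h)| = 3.651e-03.

8.493486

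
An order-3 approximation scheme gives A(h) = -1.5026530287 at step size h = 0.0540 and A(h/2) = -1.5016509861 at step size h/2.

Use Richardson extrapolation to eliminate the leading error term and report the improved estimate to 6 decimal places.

-1.501508

With r = 3 the leading error scales as h^3, so the weight is 2^3 = 8.
8 × (-1.5016509861) = -12.0132078888; subtract (-1.5026530287) → -10.5105548601
R = (-10.5105548601)/7 = -1.5015078372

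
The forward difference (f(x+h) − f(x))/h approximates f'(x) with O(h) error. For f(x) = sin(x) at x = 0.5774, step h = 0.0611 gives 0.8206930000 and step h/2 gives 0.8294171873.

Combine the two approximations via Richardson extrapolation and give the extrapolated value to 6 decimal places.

0.838141

With r = 1 the leading error scales as h^1, so the weight is 2^1 = 2.
Difference of the inputs: 0.8294171873 − 0.8206930000 = 0.0087241873
Divide by 2^1 − 1 = 1: 0.0087241873/1 = 0.0087241873
R = 0.8294171873 + 0.0087241873 = 0.8381413746
Shift from A(h/2): +0.0087241873.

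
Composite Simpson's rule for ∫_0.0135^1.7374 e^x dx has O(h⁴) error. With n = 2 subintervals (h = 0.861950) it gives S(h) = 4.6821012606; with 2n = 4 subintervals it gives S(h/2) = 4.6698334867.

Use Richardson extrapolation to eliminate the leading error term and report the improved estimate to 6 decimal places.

r = 4: numerator weight 16, denominator 15.
Top: 16(4.6698334867) − (4.6821012606) = 70.0352345266
R = 70.0352345266/15 = 4.6690156351
Shift from A(h/2): −0.0008178516.

4.669016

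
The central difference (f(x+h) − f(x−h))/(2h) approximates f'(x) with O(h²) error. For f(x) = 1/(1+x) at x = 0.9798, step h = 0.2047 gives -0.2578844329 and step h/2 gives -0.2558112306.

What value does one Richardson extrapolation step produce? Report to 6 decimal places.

r = 2, so 2^r = 4.
4·(-0.2558112306) = -1.0232449224; subtract (-0.2578844329) → -0.7653604895
(4·(-0.2558112306) − (-0.2578844329))/(4 − 1) = -0.2551201632

-0.255120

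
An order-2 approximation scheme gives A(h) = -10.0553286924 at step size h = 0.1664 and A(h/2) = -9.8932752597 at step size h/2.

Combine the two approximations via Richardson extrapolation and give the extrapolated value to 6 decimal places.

-9.839257

Leading term ∝ h^2; use weight 4 = 2^2.
2^2×A(h/2) = -39.5731010388; minus A(h) gives -29.5177723464.
Denominator 4 − 1 = 3.
R = (-29.5177723464)/3 = -9.8392574488
Shift from A(h/2): +0.0540178109.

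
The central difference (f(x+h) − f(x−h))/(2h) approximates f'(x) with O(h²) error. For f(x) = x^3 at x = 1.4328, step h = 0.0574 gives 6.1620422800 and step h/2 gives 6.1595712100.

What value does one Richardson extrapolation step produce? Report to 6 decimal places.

r = 2: numerator weight 4, denominator 3.
4×6.1595712100 = 24.6382848400; 24.6382848400 − 6.1620422800 = 18.4762425600
Denominator 4 − 1 = 3.
Result: 6.1587475200
Shift from A(h/2): −0.0008236900.

6.158748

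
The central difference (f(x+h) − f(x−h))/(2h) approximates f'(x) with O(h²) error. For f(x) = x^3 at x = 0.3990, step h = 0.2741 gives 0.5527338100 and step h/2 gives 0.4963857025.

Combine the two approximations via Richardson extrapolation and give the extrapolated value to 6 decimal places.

0.477603

Leading term ∝ h^2; use weight 4 = 2^2.
Top: 4(0.4963857025) − (0.5527338100) = 1.4328090000
Denominator 4 − 1 = 3.
(4 × 0.4963857025 − 0.5527338100)/(4 − 1) = 0.4776030000
Shift from A(h/2): −0.0187827025.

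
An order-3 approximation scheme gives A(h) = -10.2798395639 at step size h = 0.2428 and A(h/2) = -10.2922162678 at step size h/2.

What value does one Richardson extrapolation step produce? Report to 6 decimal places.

r = 3: numerator weight 8, denominator 7.
Weighted: (-82.3377301424) − (-10.2798395639) = -72.0578905785
Denominator 8 − 1 = 7.
So the Richardson estimate is -10.2939843684.
Gap between inputs: 1.238e-02; correction applied: −0.0017681006.

-10.293984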